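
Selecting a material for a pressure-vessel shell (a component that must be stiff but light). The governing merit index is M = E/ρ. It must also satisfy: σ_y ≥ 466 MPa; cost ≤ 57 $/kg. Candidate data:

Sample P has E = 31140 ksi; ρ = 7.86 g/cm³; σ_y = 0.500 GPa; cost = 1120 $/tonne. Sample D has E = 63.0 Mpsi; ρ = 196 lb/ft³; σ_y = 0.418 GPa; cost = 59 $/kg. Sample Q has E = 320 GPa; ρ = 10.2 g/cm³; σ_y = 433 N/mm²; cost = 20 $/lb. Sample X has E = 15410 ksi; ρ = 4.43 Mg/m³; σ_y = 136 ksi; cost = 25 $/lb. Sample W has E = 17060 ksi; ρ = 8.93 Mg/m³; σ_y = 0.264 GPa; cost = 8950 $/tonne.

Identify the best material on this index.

Screen on constraints: σ_y ≥ 466 MPa; cost ≤ 57 $/kg. Survivors: sample P, sample X.
In SI units:
  sample P: E = 214.7 GPa, ρ = 7860 kg/m³
  sample X: E = 106.2 GPa, ρ = 4430 kg/m³
  sample P: M = 27.3 MN·m/kg
  sample X: M = 24.0 MN·m/kg
Highest index: sample P.

sample P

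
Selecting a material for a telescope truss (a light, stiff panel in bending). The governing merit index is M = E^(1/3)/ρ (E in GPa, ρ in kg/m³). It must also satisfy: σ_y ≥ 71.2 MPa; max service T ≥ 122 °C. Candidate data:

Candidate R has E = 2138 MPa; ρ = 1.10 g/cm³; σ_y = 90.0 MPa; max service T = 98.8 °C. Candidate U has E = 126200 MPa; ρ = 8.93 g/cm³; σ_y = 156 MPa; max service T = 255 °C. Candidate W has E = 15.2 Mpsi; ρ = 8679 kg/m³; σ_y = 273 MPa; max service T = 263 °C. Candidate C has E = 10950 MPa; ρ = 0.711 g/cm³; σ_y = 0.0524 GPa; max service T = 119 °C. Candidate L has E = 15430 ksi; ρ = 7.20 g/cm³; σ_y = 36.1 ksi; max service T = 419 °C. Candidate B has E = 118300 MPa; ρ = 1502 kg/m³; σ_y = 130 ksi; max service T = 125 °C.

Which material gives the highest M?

candidate B

Screen on constraints: σ_y ≥ 71.2 MPa; max service T ≥ 122 °C. Survivors: candidate U, candidate W, candidate L, candidate B.
Putting every candidate on a common basis:
  candidate U: E = 126.2 GPa, ρ = 8930 kg/m³
  candidate W: E = 104.8 GPa, ρ = 8679 kg/m³
  candidate L: E = 106.4 GPa, ρ = 7200 kg/m³
  candidate B: E = 118.3 GPa, ρ = 1502 kg/m³
  candidate B: M = 3.27×10⁻³
  candidate L: M = 0.658×10⁻³
  candidate U: M = 0.562×10⁻³
  candidate W: M = 0.543×10⁻³
Candidate B ranks first.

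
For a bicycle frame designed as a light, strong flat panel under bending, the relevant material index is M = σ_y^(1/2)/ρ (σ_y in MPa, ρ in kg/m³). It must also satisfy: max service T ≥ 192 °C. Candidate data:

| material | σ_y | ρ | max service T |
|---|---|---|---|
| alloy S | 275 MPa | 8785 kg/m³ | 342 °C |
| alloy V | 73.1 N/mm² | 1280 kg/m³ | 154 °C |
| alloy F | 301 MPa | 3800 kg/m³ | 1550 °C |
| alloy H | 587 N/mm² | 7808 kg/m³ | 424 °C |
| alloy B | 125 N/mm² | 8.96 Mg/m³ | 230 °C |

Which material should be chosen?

Screen on constraints: max service T ≥ 192 °C. Survivors: alloy S, alloy F, alloy H, alloy B.
After converting to SI:
  alloy S: σ_y = 275.0 MPa, ρ = 8785 kg/m³
  alloy F: σ_y = 301.0 MPa, ρ = 3800 kg/m³
  alloy H: σ_y = 587.0 MPa, ρ = 7808 kg/m³
  alloy B: σ_y = 125.0 MPa, ρ = 8960 kg/m³
  alloy F: M = 4.57×10⁻³
  alloy H: M = 3.10×10⁻³
  alloy S: M = 1.89×10⁻³
  alloy B: M = 1.25×10⁻³
Alloy F has the largest M.

alloy F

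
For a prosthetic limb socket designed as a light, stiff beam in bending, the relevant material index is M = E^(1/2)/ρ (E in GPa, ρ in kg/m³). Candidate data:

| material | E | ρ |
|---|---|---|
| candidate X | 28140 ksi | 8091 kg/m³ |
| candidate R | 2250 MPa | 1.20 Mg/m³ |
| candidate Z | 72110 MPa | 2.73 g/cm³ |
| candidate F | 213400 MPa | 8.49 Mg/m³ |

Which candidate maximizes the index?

candidate Z

After converting to SI:
  candidate X: E = 194.0 GPa, ρ = 8091 kg/m³
  candidate R: E = 2.250 GPa, ρ = 1200 kg/m³
  candidate Z: E = 72.11 GPa, ρ = 2730 kg/m³
  candidate F: E = 213.4 GPa, ρ = 8490 kg/m³
  candidate Z: M = 3.11×10⁻³
  candidate X: M = 1.72×10⁻³
  candidate F: M = 1.72×10⁻³
  candidate R: M = 1.25×10⁻³
Highest index: candidate Z.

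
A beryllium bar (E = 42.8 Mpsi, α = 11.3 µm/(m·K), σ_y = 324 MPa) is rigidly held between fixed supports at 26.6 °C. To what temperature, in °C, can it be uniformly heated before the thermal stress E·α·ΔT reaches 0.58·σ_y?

83.0 °C

E = 42.8 Mpsi = 295.1 GPa.
E·α·ΔT = 187.9 MPa ⇒ ΔT = 187.9 / (295.1×10³ × 11.3×10⁻⁶) = 56.35 K.
T = 26.6 + 56.35 = 82.95 °C.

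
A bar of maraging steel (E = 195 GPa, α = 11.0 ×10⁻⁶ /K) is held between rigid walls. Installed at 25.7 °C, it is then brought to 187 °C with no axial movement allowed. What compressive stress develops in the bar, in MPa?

346 MPa

ΔT = 161.3 K. Constrained thermal stress σ = E·α·ΔT = 195.0×10³ MPa × 11.0×10⁻⁶ × 161.3 = 346 MPa (compressive).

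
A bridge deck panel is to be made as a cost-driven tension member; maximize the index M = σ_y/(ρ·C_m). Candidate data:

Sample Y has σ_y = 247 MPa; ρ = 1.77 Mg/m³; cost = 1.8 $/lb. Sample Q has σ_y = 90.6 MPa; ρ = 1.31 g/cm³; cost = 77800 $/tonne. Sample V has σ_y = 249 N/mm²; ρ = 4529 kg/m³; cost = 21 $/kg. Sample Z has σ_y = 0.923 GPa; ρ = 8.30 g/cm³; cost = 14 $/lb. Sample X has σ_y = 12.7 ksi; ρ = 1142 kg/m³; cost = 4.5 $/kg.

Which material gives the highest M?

After converting to SI:
  sample Y: σ_y = 247.0 MPa, ρ = 1770 kg/m³, cost = 3.968 $/kg
  sample Q: σ_y = 90.60 MPa, ρ = 1310 kg/m³, cost = 77.80 $/kg
  sample V: σ_y = 249.0 MPa, ρ = 4529 kg/m³, cost = 21.00 $/kg
  sample Z: σ_y = 923.0 MPa, ρ = 8300 kg/m³, cost = 30.86 $/kg
  sample X: σ_y = 87.56 MPa, ρ = 1142 kg/m³, cost = 4.500 $/kg
  sample Y: M = 35.2 kN·m per $
  sample X: M = 17.0 kN·m per $
  sample Z: M = 3.60 kN·m per $
  sample V: M = 2.62 kN·m per $
  sample Q: M = 0.889 kN·m per $
The maximum is for sample Y.

sample Y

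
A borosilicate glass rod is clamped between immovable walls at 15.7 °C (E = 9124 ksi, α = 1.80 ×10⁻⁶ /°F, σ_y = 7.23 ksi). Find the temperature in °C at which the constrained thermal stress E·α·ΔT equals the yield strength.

E = 9124 ksi = 62.91 GPa.
α = 1.80×10⁻⁶/°F × 9/5 = 3.24×10⁻⁶/K.
σ_y = 7.23 ksi = 49.85 MPa.
E·α·ΔT = 49.85 MPa ⇒ ΔT = 49.85 / (62.91×10³ × 3.24×10⁻⁶) = 244.6 K.
T = 15.7 + 244.6 = 260.3 °C.

260 °C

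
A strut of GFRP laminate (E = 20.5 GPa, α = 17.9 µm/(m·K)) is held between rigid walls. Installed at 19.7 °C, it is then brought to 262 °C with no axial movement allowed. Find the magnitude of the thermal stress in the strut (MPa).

88.9 MPa

ΔT = 242.3 K. Constrained thermal stress σ = E·α·ΔT = 20.50×10³ MPa × 17.9×10⁻⁶ × 242.3 = 88.9 MPa (compressive).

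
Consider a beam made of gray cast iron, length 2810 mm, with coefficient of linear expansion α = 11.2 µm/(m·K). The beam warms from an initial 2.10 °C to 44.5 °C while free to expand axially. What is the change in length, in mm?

ΔT = 44.5 − 2.10 = 42.40 K.
ΔL = α·L₀·ΔT = 11.2×10⁻⁶ × 2810 mm × 42.40 K = 1.33 mm.

1.33 mm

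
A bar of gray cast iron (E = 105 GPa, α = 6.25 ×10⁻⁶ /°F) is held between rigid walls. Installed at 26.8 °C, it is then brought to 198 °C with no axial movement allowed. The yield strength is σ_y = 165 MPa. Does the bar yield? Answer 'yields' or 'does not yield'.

yields

α = 6.25×10⁻⁶/°F × 9/5 = 11.2×10⁻⁶/K.
ΔT = 171.2 K. Constrained thermal stress σ = E·α·ΔT = 105.0×10³ MPa × 11.2×10⁻⁶ × 171.2 = 202 MPa (compressive).
Compare to σ_y = 165 MPa: σ ≥ σ_y, so it yields.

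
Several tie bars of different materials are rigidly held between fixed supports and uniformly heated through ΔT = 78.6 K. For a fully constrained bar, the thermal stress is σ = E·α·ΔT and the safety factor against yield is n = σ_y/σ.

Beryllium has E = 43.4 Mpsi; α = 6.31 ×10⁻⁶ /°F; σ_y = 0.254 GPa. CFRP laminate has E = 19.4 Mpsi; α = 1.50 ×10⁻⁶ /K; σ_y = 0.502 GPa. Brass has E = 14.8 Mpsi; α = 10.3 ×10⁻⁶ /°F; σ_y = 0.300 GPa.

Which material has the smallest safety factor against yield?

In consistent units (E in GPa, α in ×10⁻⁶/K, σ_y in MPa):
  beryllium: E = 299.2, α = 11.4, σ_y = 254.0 → σ = 267 MPa, n = 0.951
  CFRP laminate: E = 133.8, α = 1.50, σ_y = 502.0 → σ = 15.8 MPa, n = 31.8
  brass: E = 102.0, α = 18.5, σ_y = 300.0 → σ = 149 MPa, n = 2.02
Smallest n: beryllium with n = 0.951.

beryllium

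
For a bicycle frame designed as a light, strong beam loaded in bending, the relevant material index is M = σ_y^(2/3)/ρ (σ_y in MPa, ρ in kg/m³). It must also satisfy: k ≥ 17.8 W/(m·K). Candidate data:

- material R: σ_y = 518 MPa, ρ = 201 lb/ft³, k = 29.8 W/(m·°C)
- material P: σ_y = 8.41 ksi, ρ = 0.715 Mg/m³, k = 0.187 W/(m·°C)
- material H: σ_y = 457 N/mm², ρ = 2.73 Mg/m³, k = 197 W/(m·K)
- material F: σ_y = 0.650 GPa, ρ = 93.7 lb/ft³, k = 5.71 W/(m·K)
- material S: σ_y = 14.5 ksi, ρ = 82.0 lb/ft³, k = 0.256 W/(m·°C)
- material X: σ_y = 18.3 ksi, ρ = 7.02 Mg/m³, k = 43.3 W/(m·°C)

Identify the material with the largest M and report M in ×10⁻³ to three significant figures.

Screen on constraints: k ≥ 17.8 W/(m·K). Survivors: material R, material H, material X.
After converting to SI:
  material R: σ_y = 518.0 MPa, ρ = 3220 kg/m³
  material H: σ_y = 457.0 MPa, ρ = 2730 kg/m³
  material X: σ_y = 126.2 MPa, ρ = 7020 kg/m³
  material H: M = 21.7×10⁻³
  material R: M = 20.0×10⁻³
  material X: M = 3.58×10⁻³
Material H has the largest M.

material H, M = 21.7×10⁻³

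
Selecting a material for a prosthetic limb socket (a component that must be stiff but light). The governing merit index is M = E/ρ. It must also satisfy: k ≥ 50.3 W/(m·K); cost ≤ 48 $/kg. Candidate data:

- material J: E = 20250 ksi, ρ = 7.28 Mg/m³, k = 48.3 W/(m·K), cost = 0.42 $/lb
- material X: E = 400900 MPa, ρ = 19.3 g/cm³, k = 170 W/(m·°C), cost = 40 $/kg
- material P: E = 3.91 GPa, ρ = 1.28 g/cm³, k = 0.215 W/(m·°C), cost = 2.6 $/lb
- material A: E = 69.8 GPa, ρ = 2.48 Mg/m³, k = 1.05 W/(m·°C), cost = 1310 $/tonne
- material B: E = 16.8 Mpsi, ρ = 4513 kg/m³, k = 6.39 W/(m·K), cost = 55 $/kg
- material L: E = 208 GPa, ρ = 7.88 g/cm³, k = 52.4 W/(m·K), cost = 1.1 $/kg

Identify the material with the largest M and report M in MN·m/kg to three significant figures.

material L, M = 26.4 MN·m/kg

Screen on constraints: k ≥ 50.3 W/(m·K); cost ≤ 48 $/kg. Survivors: material X, material L.
Normalizing units and computing the index:
  material X: E = 400.9 GPa, ρ = 19300 kg/m³
  material L: E = 208.0 GPa, ρ = 7880 kg/m³
  material L: M = 26.4 MN·m/kg
  material X: M = 20.8 MN·m/kg
Material L has the largest M.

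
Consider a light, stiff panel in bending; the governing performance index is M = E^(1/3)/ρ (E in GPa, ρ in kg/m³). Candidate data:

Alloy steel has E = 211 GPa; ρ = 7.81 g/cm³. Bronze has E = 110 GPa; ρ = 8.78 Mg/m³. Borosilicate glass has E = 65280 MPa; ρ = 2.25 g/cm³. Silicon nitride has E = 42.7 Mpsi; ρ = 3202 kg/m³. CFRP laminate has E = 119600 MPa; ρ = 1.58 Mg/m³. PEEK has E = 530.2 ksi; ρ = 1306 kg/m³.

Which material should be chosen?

CFRP laminate

In SI units:
  alloy steel: E = 211.0 GPa, ρ = 7810 kg/m³
  bronze: E = 110.0 GPa, ρ = 8780 kg/m³
  borosilicate glass: E = 65.28 GPa, ρ = 2250 kg/m³
  silicon nitride: E = 294.4 GPa, ρ = 3202 kg/m³
  CFRP laminate: E = 119.6 GPa, ρ = 1580 kg/m³
  PEEK: E = 3.656 GPa, ρ = 1306 kg/m³
  CFRP laminate: M = 3.12×10⁻³
  silicon nitride: M = 2.08×10⁻³
  borosilicate glass: M = 1.79×10⁻³
  PEEK: M = 1.18×10⁻³
  alloy steel: M = 0.762×10⁻³
  bronze: M = 0.546×10⁻³
CFRP laminate ranks first.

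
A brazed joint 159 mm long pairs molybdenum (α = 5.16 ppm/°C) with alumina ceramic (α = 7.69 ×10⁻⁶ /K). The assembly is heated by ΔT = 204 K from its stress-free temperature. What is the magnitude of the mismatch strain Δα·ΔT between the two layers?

5.16×10⁻⁴

Δα = |5.16 − 7.69|×10⁻⁶/K = 2.53×10⁻⁶/K.
Mismatch strain = Δα·ΔT = 2.53×10⁻⁶ × 204.0 = 5.16×10⁻⁴.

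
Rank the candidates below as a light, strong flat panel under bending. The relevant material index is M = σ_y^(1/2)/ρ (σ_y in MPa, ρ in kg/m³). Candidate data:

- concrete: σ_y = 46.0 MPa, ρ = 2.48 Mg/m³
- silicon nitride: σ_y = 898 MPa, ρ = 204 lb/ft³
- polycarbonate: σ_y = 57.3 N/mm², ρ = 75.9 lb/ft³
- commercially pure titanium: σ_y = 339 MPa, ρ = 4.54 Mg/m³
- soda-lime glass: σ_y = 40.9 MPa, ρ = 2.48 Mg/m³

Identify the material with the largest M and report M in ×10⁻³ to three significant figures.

silicon nitride, M = 9.17×10⁻³

Convert each candidate to consistent units, then evaluate M:
  concrete: σ_y = 46.00 MPa, ρ = 2480 kg/m³
  silicon nitride: σ_y = 898.0 MPa, ρ = 3268 kg/m³
  polycarbonate: σ_y = 57.30 MPa, ρ = 1216 kg/m³
  commercially pure titanium: σ_y = 339.0 MPa, ρ = 4540 kg/m³
  soda-lime glass: σ_y = 40.90 MPa, ρ = 2480 kg/m³
  silicon nitride: M = 9.17×10⁻³
  polycarbonate: M = 6.23×10⁻³
  commercially pure titanium: M = 4.06×10⁻³
  concrete: M = 2.73×10⁻³
  soda-lime glass: M = 2.58×10⁻³
Highest index: silicon nitride.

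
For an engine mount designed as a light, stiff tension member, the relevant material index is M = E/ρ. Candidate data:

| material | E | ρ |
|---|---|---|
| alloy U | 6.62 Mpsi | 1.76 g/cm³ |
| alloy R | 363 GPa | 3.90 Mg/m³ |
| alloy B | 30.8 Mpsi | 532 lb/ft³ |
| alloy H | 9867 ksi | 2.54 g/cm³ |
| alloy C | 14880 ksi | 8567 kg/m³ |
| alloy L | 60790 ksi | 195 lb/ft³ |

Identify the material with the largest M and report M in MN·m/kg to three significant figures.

alloy L, M = 134 MN·m/kg

In SI units:
  alloy U: E = 45.64 GPa, ρ = 1760 kg/m³
  alloy R: E = 363.0 GPa, ρ = 3900 kg/m³
  alloy B: E = 212.4 GPa, ρ = 8522 kg/m³
  alloy H: E = 68.03 GPa, ρ = 2540 kg/m³
  alloy C: E = 102.6 GPa, ρ = 8567 kg/m³
  alloy L: E = 419.1 GPa, ρ = 3124 kg/m³
  alloy L: M = 134 MN·m/kg
  alloy R: M = 93.1 MN·m/kg
  alloy H: M = 26.8 MN·m/kg
  alloy U: M = 25.9 MN·m/kg
  alloy B: M = 24.9 MN·m/kg
  alloy C: M = 12.0 MN·m/kg
The maximum is for alloy L.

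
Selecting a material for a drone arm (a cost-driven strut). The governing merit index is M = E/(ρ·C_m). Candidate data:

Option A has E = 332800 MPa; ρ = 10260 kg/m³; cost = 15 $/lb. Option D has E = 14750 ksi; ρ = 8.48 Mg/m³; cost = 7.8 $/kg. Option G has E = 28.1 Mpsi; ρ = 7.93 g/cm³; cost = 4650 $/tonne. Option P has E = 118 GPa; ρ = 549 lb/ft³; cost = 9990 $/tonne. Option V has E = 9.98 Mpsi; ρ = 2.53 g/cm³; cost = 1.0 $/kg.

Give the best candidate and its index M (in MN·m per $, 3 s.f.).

option V, M = 27.2 MN·m per $

Normalizing units and computing the index:
  option A: E = 332.8 GPa, ρ = 10260 kg/m³, cost = 33.07 $/kg
  option D: E = 101.7 GPa, ρ = 8480 kg/m³, cost = 7.800 $/kg
  option G: E = 193.7 GPa, ρ = 7930 kg/m³, cost = 4.650 $/kg
  option P: E = 118.0 GPa, ρ = 8794 kg/m³, cost = 9.990 $/kg
  option V: E = 68.81 GPa, ρ = 2530 kg/m³, cost = 1.000 $/kg
  option V: M = 27.2 MN·m per $
  option G: M = 5.25 MN·m per $
  option D: M = 1.54 MN·m per $
  option P: M = 1.34 MN·m per $
  option A: M = 0.981 MN·m per $
Option V ranks first.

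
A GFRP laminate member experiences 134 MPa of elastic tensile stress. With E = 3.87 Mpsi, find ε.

E = 3.87 Mpsi = 26.68 GPa = 26680 MPa.
ε = σ/E = 134 / 26680 = 5.02×10⁻³.

5.02×10⁻³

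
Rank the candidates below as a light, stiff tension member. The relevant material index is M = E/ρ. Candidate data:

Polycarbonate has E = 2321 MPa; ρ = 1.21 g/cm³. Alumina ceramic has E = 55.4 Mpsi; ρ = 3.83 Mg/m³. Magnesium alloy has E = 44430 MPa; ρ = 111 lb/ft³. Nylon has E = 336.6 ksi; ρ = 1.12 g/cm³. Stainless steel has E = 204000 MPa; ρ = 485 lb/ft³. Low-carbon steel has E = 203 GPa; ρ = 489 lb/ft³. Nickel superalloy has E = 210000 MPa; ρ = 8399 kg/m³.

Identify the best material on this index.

alumina ceramic

Convert each candidate to consistent units, then evaluate M:
  polycarbonate: E = 2.321 GPa, ρ = 1210 kg/m³
  alumina ceramic: E = 382.0 GPa, ρ = 3830 kg/m³
  magnesium alloy: E = 44.43 GPa, ρ = 1778 kg/m³
  nylon: E = 2.321 GPa, ρ = 1120 kg/m³
  stainless steel: E = 204.0 GPa, ρ = 7769 kg/m³
  low-carbon steel: E = 203.0 GPa, ρ = 7833 kg/m³
  nickel superalloy: E = 210.0 GPa, ρ = 8399 kg/m³
  alumina ceramic: M = 99.7 MN·m/kg
  stainless steel: M = 26.3 MN·m/kg
  low-carbon steel: M = 25.9 MN·m/kg
  nickel superalloy: M = 25.0 MN·m/kg
  magnesium alloy: M = 25.0 MN·m/kg
  nylon: M = 2.07 MN·m/kg
  polycarbonate: M = 1.92 MN·m/kg
The maximum is for alumina ceramic.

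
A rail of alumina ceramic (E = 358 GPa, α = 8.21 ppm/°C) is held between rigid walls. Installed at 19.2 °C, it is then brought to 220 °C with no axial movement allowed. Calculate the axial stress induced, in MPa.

590 MPa

ΔT = 200.8 K. Constrained thermal stress σ = E·α·ΔT = 358.0×10³ MPa × 8.21×10⁻⁶ × 200.8 = 590 MPa (compressive).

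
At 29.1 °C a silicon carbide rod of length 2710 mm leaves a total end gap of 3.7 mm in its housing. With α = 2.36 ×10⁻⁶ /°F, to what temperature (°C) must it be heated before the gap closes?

α = 2.36×10⁻⁶/°F × 9/5 = 4.25×10⁻⁶/K.
α·L₀·ΔT = 3.7 mm ⇒ ΔT = 3.7 / (4.25×10⁻⁶ × 2710.0) = 321.4 K.
T = 29.1 + 321.4 = 350.5 °C.

351 °C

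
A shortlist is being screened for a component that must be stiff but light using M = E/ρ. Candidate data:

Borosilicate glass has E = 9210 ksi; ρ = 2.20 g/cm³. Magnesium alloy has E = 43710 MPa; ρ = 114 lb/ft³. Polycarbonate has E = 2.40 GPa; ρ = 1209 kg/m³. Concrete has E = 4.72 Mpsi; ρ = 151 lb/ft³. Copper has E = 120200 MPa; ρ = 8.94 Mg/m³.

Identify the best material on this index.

After converting to SI:
  borosilicate glass: E = 63.50 GPa, ρ = 2200 kg/m³
  magnesium alloy: E = 43.71 GPa, ρ = 1826 kg/m³
  polycarbonate: E = 2.400 GPa, ρ = 1209 kg/m³
  concrete: E = 32.54 GPa, ρ = 2419 kg/m³
  copper: E = 120.2 GPa, ρ = 8940 kg/m³
  borosilicate glass: M = 28.9 MN·m/kg
  magnesium alloy: M = 23.9 MN·m/kg
  concrete: M = 13.5 MN·m/kg
  copper: M = 13.4 MN·m/kg
  polycarbonate: M = 1.99 MN·m/kg
Borosilicate glass ranks first.

borosilicate glass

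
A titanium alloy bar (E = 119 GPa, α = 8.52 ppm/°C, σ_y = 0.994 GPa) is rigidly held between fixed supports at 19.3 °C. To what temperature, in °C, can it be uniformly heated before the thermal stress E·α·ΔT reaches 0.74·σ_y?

σ_y = 0.994 GPa = 994.0 MPa.
E·α·ΔT = 735.6 MPa ⇒ ΔT = 735.6 / (119.0×10³ × 8.52×10⁻⁶) = 725.5 K.
T = 19.3 + 725.5 = 744.8 °C.

745 °C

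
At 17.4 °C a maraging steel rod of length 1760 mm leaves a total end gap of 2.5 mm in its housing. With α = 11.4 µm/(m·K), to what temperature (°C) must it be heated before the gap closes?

α·L₀·ΔT = 2.5 mm ⇒ ΔT = 2.5 / (11.4×10⁻⁶ × 1760.0) = 124.6 K.
T = 17.4 + 124.6 = 142.0 °C.

142 °C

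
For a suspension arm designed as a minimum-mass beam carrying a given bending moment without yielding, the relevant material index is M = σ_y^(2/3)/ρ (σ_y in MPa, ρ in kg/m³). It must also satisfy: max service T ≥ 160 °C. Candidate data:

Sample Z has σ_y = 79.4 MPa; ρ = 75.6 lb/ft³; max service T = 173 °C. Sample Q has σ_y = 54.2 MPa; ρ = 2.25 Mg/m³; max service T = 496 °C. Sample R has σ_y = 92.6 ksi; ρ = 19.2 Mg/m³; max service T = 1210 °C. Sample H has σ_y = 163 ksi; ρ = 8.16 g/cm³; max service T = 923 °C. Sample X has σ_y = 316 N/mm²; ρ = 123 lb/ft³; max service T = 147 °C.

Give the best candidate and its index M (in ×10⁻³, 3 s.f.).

sample Z, M = 15.3×10⁻³

Screen on constraints: max service T ≥ 160 °C. Survivors: sample Z, sample Q, sample R, sample H.
In SI units:
  sample Z: σ_y = 79.40 MPa, ρ = 1211 kg/m³
  sample Q: σ_y = 54.20 MPa, ρ = 2250 kg/m³
  sample R: σ_y = 638.5 MPa, ρ = 19200 kg/m³
  sample H: σ_y = 1124 MPa, ρ = 8160 kg/m³
  sample Z: M = 15.3×10⁻³
  sample H: M = 13.2×10⁻³
  sample Q: M = 6.37×10⁻³
  sample R: M = 3.86×10⁻³
Highest index: sample Z.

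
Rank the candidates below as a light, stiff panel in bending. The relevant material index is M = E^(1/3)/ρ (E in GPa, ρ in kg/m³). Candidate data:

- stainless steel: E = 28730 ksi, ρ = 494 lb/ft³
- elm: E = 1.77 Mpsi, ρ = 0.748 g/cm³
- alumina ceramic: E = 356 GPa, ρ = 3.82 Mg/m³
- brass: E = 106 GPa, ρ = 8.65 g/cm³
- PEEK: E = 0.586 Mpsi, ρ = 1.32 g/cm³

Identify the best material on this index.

Normalizing units and computing the index:
  stainless steel: E = 198.1 GPa, ρ = 7913 kg/m³
  elm: E = 12.20 GPa, ρ = 748.0 kg/m³
  alumina ceramic: E = 356.0 GPa, ρ = 3820 kg/m³
  brass: E = 106.0 GPa, ρ = 8650 kg/m³
  PEEK: E = 4.040 GPa, ρ = 1320 kg/m³
  elm: M = 3.08×10⁻³
  alumina ceramic: M = 1.86×10⁻³
  PEEK: M = 1.21×10⁻³
  stainless steel: M = 0.737×10⁻³
  brass: M = 0.547×10⁻³
Elm has the largest M.

elm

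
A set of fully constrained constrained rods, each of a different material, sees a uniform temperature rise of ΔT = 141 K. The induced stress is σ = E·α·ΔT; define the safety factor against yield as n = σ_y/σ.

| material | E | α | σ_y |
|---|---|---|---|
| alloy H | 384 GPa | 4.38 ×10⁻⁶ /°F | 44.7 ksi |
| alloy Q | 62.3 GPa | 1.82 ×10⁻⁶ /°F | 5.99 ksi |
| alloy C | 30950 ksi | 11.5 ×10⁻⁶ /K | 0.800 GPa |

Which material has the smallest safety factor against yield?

Converting E to GPa, α to ×10⁻⁶/K, σ_y to MPa, then σ and n for each:
  alloy H: E = 384.0, α = 7.88, σ_y = 308.2 → σ = 427 MPa, n = 0.722
  alloy Q: E = 62.30, α = 3.28, σ_y = 41.30 → σ = 28.8 MPa, n = 1.44
  alloy C: E = 213.4, α = 11.5, σ_y = 800.0 → σ = 346 MPa, n = 2.31
The minimum is alloy H at n = 0.722.

alloy H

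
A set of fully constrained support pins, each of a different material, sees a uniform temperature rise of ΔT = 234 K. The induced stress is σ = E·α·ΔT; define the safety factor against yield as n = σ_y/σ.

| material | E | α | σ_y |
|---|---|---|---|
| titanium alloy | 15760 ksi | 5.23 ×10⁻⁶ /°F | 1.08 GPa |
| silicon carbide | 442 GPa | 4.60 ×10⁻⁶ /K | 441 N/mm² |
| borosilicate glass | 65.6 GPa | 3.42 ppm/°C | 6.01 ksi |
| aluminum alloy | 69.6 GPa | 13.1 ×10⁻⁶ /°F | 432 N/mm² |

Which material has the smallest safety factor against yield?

With everything in SI (GPa, ×10⁻⁶/K, MPa):
  titanium alloy: E = 108.7, α = 9.41, σ_y = 1080 → σ = 239 MPa, n = 4.51
  silicon carbide: E = 442.0, α = 4.60, σ_y = 441.0 → σ = 476 MPa, n = 0.927
  borosilicate glass: E = 65.60, α = 3.42, σ_y = 41.44 → σ = 52.5 MPa, n = 0.789
  aluminum alloy: E = 69.60, α = 23.6, σ_y = 432.0 → σ = 384 MPa, n = 1.12
Borosilicate glass has the lowest safety factor, n = 0.789.

borosilicate glass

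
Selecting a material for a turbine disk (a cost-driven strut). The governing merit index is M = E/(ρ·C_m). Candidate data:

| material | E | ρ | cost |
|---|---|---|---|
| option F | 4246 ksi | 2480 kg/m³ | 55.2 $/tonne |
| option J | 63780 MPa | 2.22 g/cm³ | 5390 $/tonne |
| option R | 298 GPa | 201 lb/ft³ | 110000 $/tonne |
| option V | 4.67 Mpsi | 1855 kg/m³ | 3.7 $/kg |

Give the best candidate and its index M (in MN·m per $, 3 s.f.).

In SI units:
  option F: E = 29.28 GPa, ρ = 2480 kg/m³, cost = 0.05520 $/kg
  option J: E = 63.78 GPa, ρ = 2220 kg/m³, cost = 5.390 $/kg
  option R: E = 298.0 GPa, ρ = 3220 kg/m³, cost = 110.0 $/kg
  option V: E = 32.20 GPa, ρ = 1855 kg/m³, cost = 3.700 $/kg
  option F: M = 214 MN·m per $
  option J: M = 5.33 MN·m per $
  option V: M = 4.69 MN·m per $
  option R: M = 0.841 MN·m per $
The maximum is for option F.

option F, M = 214 MN·m per $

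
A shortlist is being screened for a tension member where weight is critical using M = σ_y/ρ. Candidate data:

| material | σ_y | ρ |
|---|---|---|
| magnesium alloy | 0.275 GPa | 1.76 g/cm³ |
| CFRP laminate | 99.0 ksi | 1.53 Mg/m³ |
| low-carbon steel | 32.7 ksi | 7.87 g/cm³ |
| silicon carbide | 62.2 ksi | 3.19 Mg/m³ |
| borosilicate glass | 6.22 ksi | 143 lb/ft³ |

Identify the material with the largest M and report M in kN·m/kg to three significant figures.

Putting every candidate on a common basis:
  magnesium alloy: σ_y = 275.0 MPa, ρ = 1760 kg/m³
  CFRP laminate: σ_y = 682.6 MPa, ρ = 1530 kg/m³
  low-carbon steel: σ_y = 225.5 MPa, ρ = 7870 kg/m³
  silicon carbide: σ_y = 428.9 MPa, ρ = 3190 kg/m³
  borosilicate glass: σ_y = 42.89 MPa, ρ = 2291 kg/m³
  CFRP laminate: M = 446 kN·m/kg
  magnesium alloy: M = 156 kN·m/kg
  silicon carbide: M = 134 kN·m/kg
  low-carbon steel: M = 28.6 kN·m/kg
  borosilicate glass: M = 18.7 kN·m/kg
CFRP laminate has the largest M.

CFRP laminate, M = 446 kN·m/kg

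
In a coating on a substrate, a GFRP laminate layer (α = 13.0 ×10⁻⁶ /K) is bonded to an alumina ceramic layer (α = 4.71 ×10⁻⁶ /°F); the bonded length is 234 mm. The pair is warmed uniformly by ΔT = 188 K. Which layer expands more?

alumina ceramic: α = 4.71×10⁻⁶/°F × 9/5 = 8.48×10⁻⁶/K.
α(GFRP laminate) = 13.0×10⁻⁶/K vs α(alumina ceramic) = 8.48×10⁻⁶/K.
Higher α expands more for the same ΔT: GFRP laminate.

GFRP laminate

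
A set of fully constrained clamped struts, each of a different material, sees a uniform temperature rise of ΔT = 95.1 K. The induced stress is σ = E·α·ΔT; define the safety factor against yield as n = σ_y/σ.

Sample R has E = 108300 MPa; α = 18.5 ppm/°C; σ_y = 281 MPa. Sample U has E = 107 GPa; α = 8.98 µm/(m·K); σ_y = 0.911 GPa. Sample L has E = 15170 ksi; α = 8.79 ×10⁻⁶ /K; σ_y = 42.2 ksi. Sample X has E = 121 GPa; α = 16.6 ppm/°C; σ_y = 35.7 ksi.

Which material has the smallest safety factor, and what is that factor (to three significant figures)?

sample X, n = 1.29

Per material, after unit conversion:
  sample R: E = 108.3, α = 18.5, σ_y = 281.0 → σ = 191 MPa, n = 1.47
  sample U: E = 107.0, α = 8.98, σ_y = 911.0 → σ = 91.4 MPa, n = 9.97
  sample L: E = 104.6, α = 8.79, σ_y = 291.0 → σ = 87.4 MPa, n = 3.33
  sample X: E = 121.0, α = 16.6, σ_y = 246.1 → σ = 191 MPa, n = 1.29
Sample X has the lowest safety factor, n = 1.29.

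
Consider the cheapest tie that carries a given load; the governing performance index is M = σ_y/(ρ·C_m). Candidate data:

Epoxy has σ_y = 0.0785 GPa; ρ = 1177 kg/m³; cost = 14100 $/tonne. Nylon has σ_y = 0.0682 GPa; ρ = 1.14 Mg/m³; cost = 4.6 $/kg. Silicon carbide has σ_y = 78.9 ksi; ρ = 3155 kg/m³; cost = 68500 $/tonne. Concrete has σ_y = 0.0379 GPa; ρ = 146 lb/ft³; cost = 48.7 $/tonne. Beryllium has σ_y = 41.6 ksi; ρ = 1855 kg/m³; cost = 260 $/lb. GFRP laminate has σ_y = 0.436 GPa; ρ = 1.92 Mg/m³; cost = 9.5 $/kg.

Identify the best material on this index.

Putting every candidate on a common basis:
  epoxy: σ_y = 78.50 MPa, ρ = 1177 kg/m³, cost = 14.10 $/kg
  nylon: σ_y = 68.20 MPa, ρ = 1140 kg/m³, cost = 4.600 $/kg
  silicon carbide: σ_y = 544.0 MPa, ρ = 3155 kg/m³, cost = 68.50 $/kg
  concrete: σ_y = 37.90 MPa, ρ = 2339 kg/m³, cost = 0.04870 $/kg
  beryllium: σ_y = 286.8 MPa, ρ = 1855 kg/m³, cost = 573.2 $/kg
  GFRP laminate: σ_y = 436.0 MPa, ρ = 1920 kg/m³, cost = 9.500 $/kg
  concrete: M = 333 kN·m per $
  GFRP laminate: M = 23.9 kN·m per $
  nylon: M = 13.0 kN·m per $
  epoxy: M = 4.73 kN·m per $
  silicon carbide: M = 2.52 kN·m per $
  beryllium: M = 0.270 kN·m per $
Concrete ranks first.

concrete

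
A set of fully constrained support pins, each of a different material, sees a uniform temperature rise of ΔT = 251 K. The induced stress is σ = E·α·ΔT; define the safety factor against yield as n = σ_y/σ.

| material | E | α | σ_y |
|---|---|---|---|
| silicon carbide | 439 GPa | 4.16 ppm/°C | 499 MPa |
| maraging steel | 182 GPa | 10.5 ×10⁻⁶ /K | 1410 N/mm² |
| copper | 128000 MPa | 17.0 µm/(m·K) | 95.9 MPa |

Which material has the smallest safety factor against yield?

copper

With everything in SI (GPa, ×10⁻⁶/K, MPa):
  silicon carbide: E = 439.0, α = 4.16, σ_y = 499.0 → σ = 458 MPa, n = 1.09
  maraging steel: E = 182.0, α = 10.5, σ_y = 1410 → σ = 480 MPa, n = 2.94
  copper: E = 128.0, α = 17.0, σ_y = 95.90 → σ = 546 MPa, n = 0.176
Copper has the lowest safety factor, n = 0.176.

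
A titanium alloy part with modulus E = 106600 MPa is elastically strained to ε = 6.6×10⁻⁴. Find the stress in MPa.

70.4 MPa

E = 106600 MPa = 106.6 GPa.
σ = E·ε = 106600 MPa × 6.6×10⁻⁴ = 70.4 MPa.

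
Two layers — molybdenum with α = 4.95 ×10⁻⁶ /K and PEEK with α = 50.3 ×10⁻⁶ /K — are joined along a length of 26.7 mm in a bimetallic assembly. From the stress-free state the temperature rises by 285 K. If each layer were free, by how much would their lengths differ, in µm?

Δα = |4.95 − 50.3|×10⁻⁶/K = 45.3×10⁻⁶/K.
ΔL_mismatch = Δα·L·ΔT = 45.3×10⁻⁶ × 26.7 mm × 285.0 K = 345 µm.

345 µm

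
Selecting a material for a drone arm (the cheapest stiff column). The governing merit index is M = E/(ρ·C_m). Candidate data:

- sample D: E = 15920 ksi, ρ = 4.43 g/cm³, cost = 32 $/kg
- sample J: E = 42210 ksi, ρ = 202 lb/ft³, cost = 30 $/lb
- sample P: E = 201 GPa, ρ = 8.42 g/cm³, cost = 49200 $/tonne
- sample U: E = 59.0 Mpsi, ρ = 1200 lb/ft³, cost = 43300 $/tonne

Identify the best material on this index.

sample J

After converting to SI:
  sample D: E = 109.8 GPa, ρ = 4430 kg/m³, cost = 32.00 $/kg
  sample J: E = 291.0 GPa, ρ = 3236 kg/m³, cost = 66.14 $/kg
  sample P: E = 201.0 GPa, ρ = 8420 kg/m³, cost = 49.20 $/kg
  sample U: E = 406.8 GPa, ρ = 19220 kg/m³, cost = 43.30 $/kg
  sample J: M = 1.36 MN·m per $
  sample D: M = 0.774 MN·m per $
  sample U: M = 0.489 MN·m per $
  sample P: M = 0.485 MN·m per $
Highest index: sample J.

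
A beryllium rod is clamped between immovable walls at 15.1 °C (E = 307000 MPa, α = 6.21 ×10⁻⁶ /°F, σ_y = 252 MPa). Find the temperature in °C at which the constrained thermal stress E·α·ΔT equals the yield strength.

E = 307000 MPa = 307.0 GPa.
α = 6.21×10⁻⁶/°F × 9/5 = 11.2×10⁻⁶/K.
E·α·ΔT = 252.0 MPa ⇒ ΔT = 252.0 / (307.0×10³ × 11.2×10⁻⁶) = 73.43 K.
T = 15.1 + 73.43 = 88.53 °C.

88.5 °C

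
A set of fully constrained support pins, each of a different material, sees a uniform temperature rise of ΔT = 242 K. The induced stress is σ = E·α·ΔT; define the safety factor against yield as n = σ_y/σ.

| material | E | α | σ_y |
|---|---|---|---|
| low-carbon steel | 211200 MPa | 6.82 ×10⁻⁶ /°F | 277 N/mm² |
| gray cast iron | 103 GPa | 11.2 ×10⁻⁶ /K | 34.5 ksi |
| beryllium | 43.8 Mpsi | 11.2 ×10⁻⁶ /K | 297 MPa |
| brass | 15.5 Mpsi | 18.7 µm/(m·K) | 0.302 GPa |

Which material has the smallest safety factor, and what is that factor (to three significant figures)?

beryllium, n = 0.363

In consistent units (E in GPa, α in ×10⁻⁶/K, σ_y in MPa):
  low-carbon steel: E = 211.2, α = 12.3, σ_y = 277.0 → σ = 627 MPa, n = 0.441
  gray cast iron: E = 103.0, α = 11.2, σ_y = 237.9 → σ = 279 MPa, n = 0.852
  beryllium: E = 302.0, α = 11.2, σ_y = 297.0 → σ = 819 MPa, n = 0.363
  brass: E = 106.9, α = 18.7, σ_y = 302.0 → σ = 484 MPa, n = 0.624
The minimum is beryllium at n = 0.363.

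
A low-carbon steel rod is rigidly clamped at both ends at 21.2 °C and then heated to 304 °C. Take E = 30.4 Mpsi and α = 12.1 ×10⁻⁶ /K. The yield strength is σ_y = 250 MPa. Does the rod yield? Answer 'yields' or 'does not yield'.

E = 30.4 Mpsi = 209.6 GPa.
ΔT = 282.8 K. Constrained thermal stress σ = E·α·ΔT = 209.6×10³ MPa × 12.1×10⁻⁶ × 282.8 = 717 MPa (compressive).
Compare to σ_y = 250 MPa: σ ≥ σ_y, so it yields.

yields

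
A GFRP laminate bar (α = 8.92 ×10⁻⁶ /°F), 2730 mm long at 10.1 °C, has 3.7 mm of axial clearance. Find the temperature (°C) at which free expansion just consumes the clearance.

94.5 °C

α = 8.92×10⁻⁶/°F × 9/5 = 16.1×10⁻⁶/K.
α·L₀·ΔT = 3.7 mm ⇒ ΔT = 3.7 / (16.1×10⁻⁶ × 2730.0) = 84.41 K.
T = 10.1 + 84.41 = 94.51 °C.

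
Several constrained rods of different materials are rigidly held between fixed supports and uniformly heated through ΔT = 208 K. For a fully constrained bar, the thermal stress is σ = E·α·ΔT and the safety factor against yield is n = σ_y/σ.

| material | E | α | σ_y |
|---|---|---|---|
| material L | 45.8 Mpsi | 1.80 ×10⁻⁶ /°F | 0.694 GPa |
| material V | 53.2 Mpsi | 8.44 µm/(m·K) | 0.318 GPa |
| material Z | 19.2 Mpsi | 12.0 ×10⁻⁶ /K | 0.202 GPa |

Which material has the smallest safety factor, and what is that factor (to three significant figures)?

In consistent units (E in GPa, α in ×10⁻⁶/K, σ_y in MPa):
  material L: E = 315.8, α = 3.24, σ_y = 694.0 → σ = 213 MPa, n = 3.26
  material V: E = 366.8, α = 8.44, σ_y = 318.0 → σ = 644 MPa, n = 0.494
  material Z: E = 132.4, α = 12.0, σ_y = 202.0 → σ = 330 MPa, n = 0.611
Smallest n: material V with n = 0.494.

material V, n = 0.494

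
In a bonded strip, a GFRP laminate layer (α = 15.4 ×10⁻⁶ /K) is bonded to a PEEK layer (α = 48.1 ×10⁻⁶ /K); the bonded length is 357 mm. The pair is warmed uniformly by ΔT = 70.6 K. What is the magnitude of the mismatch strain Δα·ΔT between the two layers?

Δα = |15.4 − 48.1|×10⁻⁶/K = 32.7×10⁻⁶/K.
Mismatch strain = Δα·ΔT = 32.7×10⁻⁶ × 70.6 = 2.31×10⁻³.

2.31×10⁻³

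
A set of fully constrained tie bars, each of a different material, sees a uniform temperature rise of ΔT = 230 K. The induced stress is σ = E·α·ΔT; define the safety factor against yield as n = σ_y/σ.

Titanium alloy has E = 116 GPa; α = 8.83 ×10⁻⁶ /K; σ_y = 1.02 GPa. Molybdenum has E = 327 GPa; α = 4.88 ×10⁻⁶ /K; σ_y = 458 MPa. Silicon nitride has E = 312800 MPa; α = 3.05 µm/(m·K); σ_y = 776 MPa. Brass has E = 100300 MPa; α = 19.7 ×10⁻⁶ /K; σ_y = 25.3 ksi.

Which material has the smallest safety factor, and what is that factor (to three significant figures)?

brass, n = 0.384

With everything in SI (GPa, ×10⁻⁶/K, MPa):
  titanium alloy: E = 116.0, α = 8.83, σ_y = 1020 → σ = 236 MPa, n = 4.33
  molybdenum: E = 327.0, α = 4.88, σ_y = 458.0 → σ = 367 MPa, n = 1.25
  silicon nitride: E = 312.8, α = 3.05, σ_y = 776.0 → σ = 219 MPa, n = 3.54
  brass: E = 100.3, α = 19.7, σ_y = 174.4 → σ = 454 MPa, n = 0.384
Smallest n: brass with n = 0.384.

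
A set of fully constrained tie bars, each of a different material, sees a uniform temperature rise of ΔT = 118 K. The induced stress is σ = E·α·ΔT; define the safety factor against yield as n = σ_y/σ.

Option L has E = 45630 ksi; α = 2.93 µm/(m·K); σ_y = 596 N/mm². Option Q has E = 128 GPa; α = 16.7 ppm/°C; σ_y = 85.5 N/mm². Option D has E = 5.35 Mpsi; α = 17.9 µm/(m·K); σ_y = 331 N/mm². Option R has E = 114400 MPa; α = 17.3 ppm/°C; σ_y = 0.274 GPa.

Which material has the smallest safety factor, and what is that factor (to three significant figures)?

option Q, n = 0.339

In consistent units (E in GPa, α in ×10⁻⁶/K, σ_y in MPa):
  option L: E = 314.6, α = 2.93, σ_y = 596.0 → σ = 109 MPa, n = 5.48
  option Q: E = 128.0, α = 16.7, σ_y = 85.50 → σ = 252 MPa, n = 0.339
  option D: E = 36.89, α = 17.9, σ_y = 331.0 → σ = 77.9 MPa, n = 4.25
  option R: E = 114.4, α = 17.3, σ_y = 274.0 → σ = 234 MPa, n = 1.17
Option Q has the lowest safety factor, n = 0.339.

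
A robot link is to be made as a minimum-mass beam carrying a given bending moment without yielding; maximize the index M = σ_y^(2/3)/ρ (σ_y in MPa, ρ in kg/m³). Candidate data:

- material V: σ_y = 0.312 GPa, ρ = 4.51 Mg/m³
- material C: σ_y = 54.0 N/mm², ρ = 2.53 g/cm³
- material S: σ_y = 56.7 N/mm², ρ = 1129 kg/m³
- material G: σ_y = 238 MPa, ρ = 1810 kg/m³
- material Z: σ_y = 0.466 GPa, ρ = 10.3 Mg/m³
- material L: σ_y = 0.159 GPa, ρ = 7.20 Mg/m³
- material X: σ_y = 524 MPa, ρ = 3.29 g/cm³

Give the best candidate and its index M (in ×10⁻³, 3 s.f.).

material G, M = 21.2×10⁻³

Putting every candidate on a common basis:
  material V: σ_y = 312.0 MPa, ρ = 4510 kg/m³
  material C: σ_y = 54.00 MPa, ρ = 2530 kg/m³
  material S: σ_y = 56.70 MPa, ρ = 1129 kg/m³
  material G: σ_y = 238.0 MPa, ρ = 1810 kg/m³
  material Z: σ_y = 466.0 MPa, ρ = 10300 kg/m³
  material L: σ_y = 159.0 MPa, ρ = 7200 kg/m³
  material X: σ_y = 524.0 MPa, ρ = 3290 kg/m³
  material G: M = 21.2×10⁻³
  material X: M = 19.8×10⁻³
  material S: M = 13.1×10⁻³
  material V: M = 10.2×10⁻³
  material Z: M = 5.84×10⁻³
  material C: M = 5.65×10⁻³
  material L: M = 4.08×10⁻³
Highest index: material G.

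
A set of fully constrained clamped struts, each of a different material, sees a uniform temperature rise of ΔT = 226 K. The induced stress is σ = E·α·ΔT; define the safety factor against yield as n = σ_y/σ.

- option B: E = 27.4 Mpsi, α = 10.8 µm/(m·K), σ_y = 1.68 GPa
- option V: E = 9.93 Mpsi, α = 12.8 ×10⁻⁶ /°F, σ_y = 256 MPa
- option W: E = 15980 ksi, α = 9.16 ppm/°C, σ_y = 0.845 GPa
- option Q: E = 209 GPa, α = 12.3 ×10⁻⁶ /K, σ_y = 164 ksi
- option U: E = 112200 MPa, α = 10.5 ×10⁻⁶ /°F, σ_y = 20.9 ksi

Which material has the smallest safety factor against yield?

option U

Per material, after unit conversion:
  option B: E = 188.9, α = 10.8, σ_y = 1680 → σ = 461 MPa, n = 3.64
  option V: E = 68.46, α = 23.0, σ_y = 256.0 → σ = 356 MPa, n = 0.718
  option W: E = 110.2, α = 9.16, σ_y = 845.0 → σ = 228 MPa, n = 3.70
  option Q: E = 209.0, α = 12.3, σ_y = 1131 → σ = 581 MPa, n = 1.95
  option U: E = 112.2, α = 18.9, σ_y = 144.1 → σ = 479 MPa, n = 0.301
Smallest n: option U with n = 0.301.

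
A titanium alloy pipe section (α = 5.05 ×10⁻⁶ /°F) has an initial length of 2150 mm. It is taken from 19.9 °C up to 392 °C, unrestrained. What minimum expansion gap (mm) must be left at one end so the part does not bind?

Convert α: 5.05×10⁻⁶/°F × (9/5) = 9.09×10⁻⁶/K.
ΔT = 392 − 19.9 = 372.1 K.
ΔL = α·L₀·ΔT = 9.09×10⁻⁶ × 2150 mm × 372.1 K = 7.27 mm.

7.27 mm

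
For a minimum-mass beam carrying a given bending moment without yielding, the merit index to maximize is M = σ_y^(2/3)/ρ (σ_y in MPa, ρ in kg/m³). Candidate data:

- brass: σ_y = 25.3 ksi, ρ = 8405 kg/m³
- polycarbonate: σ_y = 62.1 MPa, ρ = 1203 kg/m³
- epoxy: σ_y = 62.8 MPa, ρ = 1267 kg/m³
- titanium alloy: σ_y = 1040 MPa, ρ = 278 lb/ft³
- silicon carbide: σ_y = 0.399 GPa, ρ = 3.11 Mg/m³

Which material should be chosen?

After converting to SI:
  brass: σ_y = 174.4 MPa, ρ = 8405 kg/m³
  polycarbonate: σ_y = 62.10 MPa, ρ = 1203 kg/m³
  epoxy: σ_y = 62.80 MPa, ρ = 1267 kg/m³
  titanium alloy: σ_y = 1040 MPa, ρ = 4453 kg/m³
  silicon carbide: σ_y = 399.0 MPa, ρ = 3110 kg/m³
  titanium alloy: M = 23.1×10⁻³
  silicon carbide: M = 17.4×10⁻³
  polycarbonate: M = 13.0×10⁻³
  epoxy: M = 12.5×10⁻³
  brass: M = 3.71×10⁻³
Titanium alloy has the largest M.

titanium alloy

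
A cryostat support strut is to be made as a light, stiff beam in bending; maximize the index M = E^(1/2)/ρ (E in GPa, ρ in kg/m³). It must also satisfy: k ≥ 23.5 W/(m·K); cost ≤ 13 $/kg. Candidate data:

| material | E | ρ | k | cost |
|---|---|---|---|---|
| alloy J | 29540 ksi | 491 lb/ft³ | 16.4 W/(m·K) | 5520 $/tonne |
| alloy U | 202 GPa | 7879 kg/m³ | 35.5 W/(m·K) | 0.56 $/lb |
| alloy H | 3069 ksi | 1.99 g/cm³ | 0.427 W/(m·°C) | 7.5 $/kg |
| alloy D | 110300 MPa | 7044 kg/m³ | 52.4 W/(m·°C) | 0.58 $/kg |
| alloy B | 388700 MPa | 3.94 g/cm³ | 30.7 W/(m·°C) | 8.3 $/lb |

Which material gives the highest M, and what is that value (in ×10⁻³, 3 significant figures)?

alloy U, M = 1.80×10⁻³

Screen on constraints: k ≥ 23.5 W/(m·K); cost ≤ 13 $/kg. Survivors: alloy U, alloy D.
Normalizing units and computing the index:
  alloy U: E = 202.0 GPa, ρ = 7879 kg/m³
  alloy D: E = 110.3 GPa, ρ = 7044 kg/m³
  alloy U: M = 1.80×10⁻³
  alloy D: M = 1.49×10⁻³
The maximum is for alloy U.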